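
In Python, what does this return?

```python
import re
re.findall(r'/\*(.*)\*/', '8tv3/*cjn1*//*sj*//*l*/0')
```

['cjn1*//*sj*//*l']

`findall` collects group 1 from the one match (1 total).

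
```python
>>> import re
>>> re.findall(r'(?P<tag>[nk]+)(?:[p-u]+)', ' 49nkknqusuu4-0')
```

['nkkn']

This matches one or more of one of [nk] (captured as 'tag'); then one or more of a character in [p-u] (non-capturing group).
With a single group, `findall` returns only what that group captured — 1 item.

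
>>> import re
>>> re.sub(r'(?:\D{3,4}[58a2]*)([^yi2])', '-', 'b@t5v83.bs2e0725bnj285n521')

'-83-0725-521'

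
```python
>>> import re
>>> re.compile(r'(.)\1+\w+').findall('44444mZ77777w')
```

`\1` has to match the exact text group 1 already captured.
Matches: at [0:13] match '44444mZ77777w', group 1 = '4'.
One capturing group, so `findall` returns just the captured substring from the one match — 1 in all.

['4']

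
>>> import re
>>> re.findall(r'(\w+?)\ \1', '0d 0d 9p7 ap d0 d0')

['0d', 'd0']

`\1` is not a pattern — it's the concrete string captured by group 1, re-applied verbatim.
Because there's exactly one group, `findall` drops the full match and keeps group 1 from each hit.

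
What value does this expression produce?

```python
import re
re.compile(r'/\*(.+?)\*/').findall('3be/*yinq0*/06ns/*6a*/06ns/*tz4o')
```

['yinq0', '6a']

Matches: at [3:12] match '/*yinq0*/', group 1 = 'yinq0'; at [16:22] match '/*6a*/', group 1 = '6a'.
One capturing group, so `findall` returns just the captured substring from each match — 2 in all.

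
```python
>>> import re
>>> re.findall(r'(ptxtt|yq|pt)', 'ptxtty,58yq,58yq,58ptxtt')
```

Alternation tries branches left to right and keeps the first one that lets the overall match succeed at that position.
Matches: at [0:5] match 'ptxtt', group 1 = 'ptxtt'; at [9:11] match 'yq', group 1 = 'yq'; at [14:16] match 'yq', group 1 = 'yq'; at [19:24] match 'ptxtt', group 1 = 'ptxtt'.
Because there's exactly one group, `findall` drops the full match and keeps group 1 from each hit.

['ptxtt', 'yq', 'yq', 'ptxtt']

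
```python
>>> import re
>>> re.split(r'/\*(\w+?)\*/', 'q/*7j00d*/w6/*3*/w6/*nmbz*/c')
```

['q', '7j00d', 'w6', '3', 'w6', 'nmbz', 'c']

Because the pattern has a capturing group, `split` also inserts each captured text between the pieces.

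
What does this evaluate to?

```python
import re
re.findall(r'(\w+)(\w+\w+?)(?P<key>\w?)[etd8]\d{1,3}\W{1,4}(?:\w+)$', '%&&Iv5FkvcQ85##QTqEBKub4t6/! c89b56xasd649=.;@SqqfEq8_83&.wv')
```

[('SqqfEq', '8_', '')]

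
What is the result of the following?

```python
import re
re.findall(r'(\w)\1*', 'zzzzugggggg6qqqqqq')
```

`\1` is not a pattern — it's the concrete string captured by group 1, re-applied verbatim.
Walking the string: at [0:4] match 'zzzz', group 1 = 'z'; at [4:5] match 'u', group 1 = 'u'; at [5:11] match 'gggggg', group 1 = 'g'; at [11:12] match '6', group 1 = '6'; at [12:18] match 'qqqqqq', group 1 = 'q'.
One capturing group, so `findall` returns just the captured substring from each match — 5 in all.

['z', 'u', 'g', '6', 'q']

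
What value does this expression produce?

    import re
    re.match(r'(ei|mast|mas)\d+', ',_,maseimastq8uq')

None

With `match`, the pattern is implicitly anchored at the beginning.
Here the pattern fails at index 0, so the call returns None.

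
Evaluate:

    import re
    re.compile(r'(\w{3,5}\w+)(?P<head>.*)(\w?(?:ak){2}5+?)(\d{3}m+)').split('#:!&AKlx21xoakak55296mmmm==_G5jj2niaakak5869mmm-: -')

With a capturing group present, the delimiter's captured portion is kept in the result list.

['#:!&', 'AKlx21xoakak55296mmmm', '==_G5jj2nia', 'akak5', '869mmm', '-: -']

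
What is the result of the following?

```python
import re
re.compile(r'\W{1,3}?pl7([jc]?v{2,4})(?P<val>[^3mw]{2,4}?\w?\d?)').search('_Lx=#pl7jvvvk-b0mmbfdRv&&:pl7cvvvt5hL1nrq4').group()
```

'=#pl7jvvvk-b0'

Lazy quantifiers expand one character at a time until the remainder of the pattern can match.
The match spans [3:16] → '=#pl7jvvvk-b0'.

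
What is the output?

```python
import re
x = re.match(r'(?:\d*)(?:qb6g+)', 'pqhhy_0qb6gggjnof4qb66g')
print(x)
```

This matches zero or more of a digit (non-capturing group); then the literal 'qb6', then one or more of the literal 'g' (non-capturing group).
`match` is anchored at position 0; if the pattern doesn't fit there, it returns None.
Here the pattern fails at index 0, so the call returns None.

None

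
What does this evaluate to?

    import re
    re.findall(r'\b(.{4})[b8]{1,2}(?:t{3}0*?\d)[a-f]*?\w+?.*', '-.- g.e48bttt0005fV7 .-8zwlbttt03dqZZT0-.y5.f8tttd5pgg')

['g.e4']

The pattern matches a word boundary (`\b`, zero-width); then exactly 4 of any character (captured); then 1 to 2 of one of [b8]; then exactly 3 of a literal 't', then zero or more of a literal '0' (lazy), then a digit (non-capturing group); then zero or more of a character in [a-f] (lazy), then one or more of a word character (lazy), then zero or more of any character.
`findall` collects group 1 from the one match (1 total).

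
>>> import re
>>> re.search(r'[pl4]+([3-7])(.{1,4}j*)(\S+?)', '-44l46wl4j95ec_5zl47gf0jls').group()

'44l46wl4j9'

Pattern: one or more of one of [pl4]; then a character in [3-7] (captured); then 1 to 4 of any character, then zero or more of a literal 'j' (captured); then one or more of a non-whitespace character (lazy) (captured).
With the lazy modifier that quantifier settles for the fewest repetitions that let the rest of the pattern succeed (the atoms after it are unaffected and can still be greedy).
Unlike `match`, `search` isn't anchored — it looks for the pattern anywhere in the string.
The match spans [1:11] → '44l46wl4j9'.
Captured: group 1 = '6', group 2 = 'wl4j', group 3 = '9'.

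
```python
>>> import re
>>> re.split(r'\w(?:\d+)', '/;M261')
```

Pattern: a word character; then one or more of a digit (non-capturing group).
Matches to split on: at [2:6] → 'M261'.
Splitting on the pattern gives 2 pieces.

['/;', '']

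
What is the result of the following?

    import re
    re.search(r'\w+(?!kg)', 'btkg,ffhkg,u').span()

The negative lookaround is zero-width — it rules out positions where the adjacent text would match, without consuming anything.
Unlike `match`, `search` isn't anchored — it looks for the pattern anywhere in the string.
The match spans [0:4] → 'btkg'.

(0, 4)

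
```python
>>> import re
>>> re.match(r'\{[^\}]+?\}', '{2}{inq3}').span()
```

(0, 3)

`re.match` won't scan ahead — the pattern has to work from the very first character.
The match spans [0:3] → '{2}'.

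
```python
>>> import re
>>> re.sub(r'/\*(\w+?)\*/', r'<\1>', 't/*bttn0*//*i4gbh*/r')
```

't<bttn0><i4gbh>r'

Matches: at [1:10] → '/*bttn0*/'; at [10:19] → '/*i4gbh*/'.
`\1` in the replacement pulls in group 1's text for each match.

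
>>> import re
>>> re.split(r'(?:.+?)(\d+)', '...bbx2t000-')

This matches one or more of any character (lazy) (non-capturing group); then one or more of a digit (captured).
A `+?`/`*?`/`{m,n}?` starts at its minimum and grows only as far as needed for what follows to match.
Matches to split on: at [0:7] → '...bbx2'; at [7:11] → 't000'.
The group in the pattern means `split` returns the separators' captures alongside the pieces.

['', '2', '', '000', '-']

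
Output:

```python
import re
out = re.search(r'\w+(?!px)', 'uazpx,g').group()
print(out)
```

uazpx

Because the assertion is negative and zero-width, positions next to the forbidden text are skipped.
`search` walks the string left to right and returns the first match it finds.
The match spans [0:5] → 'uazpx'.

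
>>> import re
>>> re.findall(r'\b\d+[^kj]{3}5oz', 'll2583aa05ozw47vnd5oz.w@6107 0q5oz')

['6107 0q5oz']

This matches a word boundary (`\b`, zero-width); then one or more of a digit; then exactly 3 of any character except [kj], then the literal '5oz'.
Matches: at [24:34] → '6107 0q5oz'.
Since nothing is captured, `findall` lists the 1 matched substring directly.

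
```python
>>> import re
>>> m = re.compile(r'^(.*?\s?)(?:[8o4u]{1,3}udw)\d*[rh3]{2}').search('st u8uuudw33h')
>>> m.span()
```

(0, 13)

This matches anchored at the start of the string; then zero or more of any character (lazy), then optionally whitespace (captured); then 1 to 3 of one of [8o4u], then the literal 'udw' (non-capturing group); then zero or more of a digit, then exactly 2 of one of [rh3].
Unlike `match`, `search` isn't anchored — it looks for the pattern anywhere in the string.
The match spans [0:13] → 'st u8uuudw33h'.
Captured: group 1 = 'st u'.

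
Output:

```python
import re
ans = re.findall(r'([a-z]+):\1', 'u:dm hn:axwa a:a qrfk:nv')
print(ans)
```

['a']

A backreference is literal: `\1` must see the identical characters the first group matched.
With a single group, `findall` returns only what that group captured — 1 item.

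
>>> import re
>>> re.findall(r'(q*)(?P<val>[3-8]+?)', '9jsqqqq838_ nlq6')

[('qqqq', '8'), ('', '3'), ('', '8'), ('q', '6')]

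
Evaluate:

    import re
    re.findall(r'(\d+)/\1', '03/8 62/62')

['62']

The backreference `\1` re-matches whatever the first group consumed, character for character.
One capturing group, so `findall` returns just the captured substring from the one match — 1 in all.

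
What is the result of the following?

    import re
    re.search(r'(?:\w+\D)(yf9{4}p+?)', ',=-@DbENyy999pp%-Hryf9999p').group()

This matches one or more of a word character, then a non-digit (non-capturing group); then the literal 'yf', then exactly 4 of a literal '9', then one or more of a literal 'p' (lazy) (captured).
The match spans [17:26] → 'Hryf9999p'.

'Hryf9999p'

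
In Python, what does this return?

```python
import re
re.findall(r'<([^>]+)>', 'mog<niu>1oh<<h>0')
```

`findall` collects group 1 from each match (2 total).

['niu', '<h']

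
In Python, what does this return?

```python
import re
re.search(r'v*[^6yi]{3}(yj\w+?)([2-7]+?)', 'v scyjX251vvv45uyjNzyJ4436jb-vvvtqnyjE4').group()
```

This matches zero or more of a literal 'v', then exactly 3 of any character except [6yi]; then the literal 'yj', then one or more of a word character (lazy) (captured); then one or more of a character in [2-7] (lazy) (captured).
Lazy quantifiers expand one character at a time until the remainder of the pattern can match.
`search` walks the string left to right and returns the first match it finds.
The match spans [0:8] → 'v scyjX2'.
Captured: group 1 = 'yjX', group 2 = '2'.

'v scyjX2'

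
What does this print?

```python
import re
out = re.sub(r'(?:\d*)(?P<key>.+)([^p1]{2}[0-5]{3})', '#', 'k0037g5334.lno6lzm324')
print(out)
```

This matches zero or more of a digit (non-capturing group); then one or more of any character (captured as 'key'); then exactly 2 of any character except [p1], then exactly 3 of a character in [0-5] (captured).
Matches: at [0:21] → 'k0037g5334.lno6lzm324'.
Every occurrence is swapped for '#'.

#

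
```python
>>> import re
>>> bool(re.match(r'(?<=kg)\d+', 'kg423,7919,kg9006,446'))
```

False

Lookahead/lookbehind check context without consuming it, so the matched span excludes the asserted characters.
With `match`, the pattern is implicitly anchored at the beginning.
Here position 0 doesn't satisfy it, so the call returns None, and `bool(None)` is False.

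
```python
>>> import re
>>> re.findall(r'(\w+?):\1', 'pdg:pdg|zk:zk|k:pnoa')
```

['pdg', 'zk']

The backreference `\1` re-matches whatever the first group consumed, character for character.
Walking the string: at [0:7] match 'pdg:pdg', group 1 = 'pdg'; at [8:13] match 'zk:zk', group 1 = 'zk'.
One capturing group, so `findall` returns just the captured substring from each match — 2 in all.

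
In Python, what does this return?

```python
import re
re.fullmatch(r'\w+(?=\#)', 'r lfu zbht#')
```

`fullmatch` succeeds only if the pattern covers the string from start to end.
Here there's no way to consume every character, so the call returns None.

None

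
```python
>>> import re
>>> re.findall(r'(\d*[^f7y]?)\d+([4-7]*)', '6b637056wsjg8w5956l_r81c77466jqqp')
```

[('6b', ''), ('g', ''), ('w', ''), ('r', ''), ('c', '')]

The pattern matches zero or more of a digit, then optionally any character except [f7y] (captured); then one or more of a digit; then zero or more of a character in [4-7] (captured).
Matches: at [0:8] match '6b637056', groups = ('6b', ''); at [11:13] match 'g8', groups = ('g', ''); at [13:18] match 'w5956', groups = ('w', ''); at [20:23] match 'r81', groups = ('r', ''); at [23:29] match 'c77466', groups = ('c', '').
`findall` packs the 2 group values into a tuple for every match.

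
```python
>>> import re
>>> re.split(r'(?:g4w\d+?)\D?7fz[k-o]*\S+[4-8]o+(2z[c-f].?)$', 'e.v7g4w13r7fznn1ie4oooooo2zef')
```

This matches the literal 'g4w', then one or more of a digit (lazy) (non-capturing group); then optionally a non-digit, then the literal '7fz', then zero or more of a character in [k-o]; then one or more of a non-whitespace character; then a character in [4-8], then one or more of the literal 'o'; then the literal '2z', then a character in [c-f], then optionally any character (captured); then anchored at the end.
`re.split` interleaves the captured-group text with the surrounding fragments.

['e.v7', '2zef', '']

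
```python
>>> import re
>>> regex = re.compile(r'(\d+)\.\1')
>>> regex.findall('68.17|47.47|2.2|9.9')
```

['47', '2', '9']

The backreference `\1` re-matches whatever the first group consumed, character for character.
Walking the string: at [6:11] match '47.47', group 1 = '47'; at [12:15] match '2.2', group 1 = '2'; at [16:19] match '9.9', group 1 = '9'.
`findall` collects group 1 from each match (3 total).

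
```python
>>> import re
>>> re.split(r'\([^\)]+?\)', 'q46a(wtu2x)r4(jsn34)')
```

['q46a', 'r4', '']

Matches to split on: at [4:11] → '(wtu2x)'; at [13:20] → '(jsn34)'.
Each match becomes a cut point; 3 segments remain.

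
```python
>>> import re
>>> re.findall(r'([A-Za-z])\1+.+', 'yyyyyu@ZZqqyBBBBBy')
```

['y']

`\1` is not a pattern — it's the concrete string captured by group 1, re-applied verbatim.
Scanning left to right: at [0:18] match 'yyyyyu@ZZqqyBBBBBy', group 1 = 'y'.
One capturing group, so `findall` returns just the captured substring from the one match — 1 in all.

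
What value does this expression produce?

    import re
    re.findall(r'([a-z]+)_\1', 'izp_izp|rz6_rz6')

After group 1 captures some text, `\1` only succeeds where that same text appears again.
With a single group, `findall` returns only what that group captured — 1 item.

['izp']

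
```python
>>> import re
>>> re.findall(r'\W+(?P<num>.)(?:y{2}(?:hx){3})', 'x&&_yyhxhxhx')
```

['_']

The pattern matches one or more of a non-word character; then any character (captured as 'num'); then exactly 2 of a literal 'y', then the literal 'hx' repeated 3 times (non-capturing group).
Matches: at [1:12] match '&&_yyhxhxhx', group 1 = '_'.
With a single group, `findall` returns only what that group captured — 1 item.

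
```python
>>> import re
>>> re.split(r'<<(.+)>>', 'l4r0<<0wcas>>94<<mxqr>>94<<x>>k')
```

['l4r0', '0wcas>>94<<mxqr>>94<<x', 'k']

The group in the pattern means `split` returns the separators' captures alongside the pieces.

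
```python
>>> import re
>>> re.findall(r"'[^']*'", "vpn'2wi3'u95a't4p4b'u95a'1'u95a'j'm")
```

["'2wi3'", "'t4p4b'", "'1'", "'j'"]

Matches: at [3:9] → "'2wi3'"; at [13:20] → "'t4p4b'"; at [24:27] → "'1'"; at [31:34] → "'j'".
With no groups in the pattern, `findall` gives back each whole match — 4 here.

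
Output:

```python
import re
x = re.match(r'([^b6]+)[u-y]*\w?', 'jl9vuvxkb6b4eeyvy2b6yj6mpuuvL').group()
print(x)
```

Pattern: one or more of any character except [b6] (captured); then zero or more of a character in [u-y], then optionally a word character.
`re.match` only tries the pattern at the start of the string.
The match spans [0:9] → 'jl9vuvxkb'.
Captured: group 1 = 'jl9vuvxk'.

jl9vuvxkb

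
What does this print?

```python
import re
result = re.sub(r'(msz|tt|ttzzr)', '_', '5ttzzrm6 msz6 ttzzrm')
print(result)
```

5_zzrm6 _6 _zzrm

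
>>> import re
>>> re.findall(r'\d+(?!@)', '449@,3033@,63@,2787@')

Because the assertion is negative and zero-width, positions next to the forbidden text are skipped.
Matches: at [0:2] → '44'; at [5:8] → '303'; at [11:12] → '6'; at [15:18] → '278'.
Since nothing is captured, `findall` lists the 4 matched substrings directly.

['44', '303', '6', '278']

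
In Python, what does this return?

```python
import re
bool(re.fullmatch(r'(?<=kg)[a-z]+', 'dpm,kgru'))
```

False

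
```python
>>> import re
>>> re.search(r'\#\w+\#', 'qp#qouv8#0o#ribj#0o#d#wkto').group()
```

`re.search` tries every starting position until one works.
The match spans [2:9] → '#qouv8#'.

'#qouv8#'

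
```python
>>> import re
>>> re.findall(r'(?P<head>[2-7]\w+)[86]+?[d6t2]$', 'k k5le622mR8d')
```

['5le622mR']

With a single group, `findall` returns only what that group captured — 1 item.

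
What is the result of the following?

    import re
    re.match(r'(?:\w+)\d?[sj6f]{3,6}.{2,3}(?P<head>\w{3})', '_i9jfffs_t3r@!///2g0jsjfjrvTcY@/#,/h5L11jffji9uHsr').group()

'_i9jfffs_t3r'

This matches one or more of a word character (non-capturing group); then optionally a digit, then 3 to 6 of one of [sj6f], then 2 to 3 of any character; then exactly 3 of a word character (captured as 'head').
With `match`, the pattern is implicitly anchored at the beginning.
The match spans [0:12] → '_i9jfffs_t3r'.
Captured: group 1 = 't3r'.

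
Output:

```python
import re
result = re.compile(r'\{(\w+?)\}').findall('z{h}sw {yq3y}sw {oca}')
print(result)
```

['h', 'yq3y', 'oca']

Matches: at [1:4] match '{h}', group 1 = 'h'; at [7:13] match '{yq3y}', group 1 = 'yq3y'; at [16:21] match '{oca}', group 1 = 'oca'.
`findall` collects group 1 from each match (3 total).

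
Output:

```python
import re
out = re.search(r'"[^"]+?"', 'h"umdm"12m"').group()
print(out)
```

`re.search` tries every starting position until one works.
The match spans [1:7] → '"umdm"'.

"umdm"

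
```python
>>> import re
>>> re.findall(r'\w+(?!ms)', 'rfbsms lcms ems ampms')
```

The negative lookaround is zero-width — it rules out positions where the adjacent text would match, without consuming anything.
Scanning left to right: at [0:6] → 'rfbsms'; at [7:11] → 'lcms'; at [12:15] → 'ems'; at [16:21] → 'ampms'.
Since nothing is captured, `findall` lists the 4 matched substrings directly.

['rfbsms', 'lcms', 'ems', 'ampms']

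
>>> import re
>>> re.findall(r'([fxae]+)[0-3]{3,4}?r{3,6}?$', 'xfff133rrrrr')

['xfff']

The pattern matches one or more of one of [fxae] (captured); then 3 to 4 of a character in [0-3] (lazy), then 3 to 6 of a literal 'r' (lazy); then anchored at the end.
Matches: at [0:12] match 'xfff133rrrrr', group 1 = 'xfff'.
With a single group, `findall` returns only what that group captured — 1 item.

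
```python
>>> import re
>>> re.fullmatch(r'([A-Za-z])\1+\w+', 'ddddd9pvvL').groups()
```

After group 1 captures some text, `\1` only succeeds where that same text appears again.
`re.fullmatch` is like wrapping the pattern in `^…$` (in single-line mode).
The match spans [0:10] → 'ddddd9pvvL'.
Captured: group 1 = 'd'.

('d',)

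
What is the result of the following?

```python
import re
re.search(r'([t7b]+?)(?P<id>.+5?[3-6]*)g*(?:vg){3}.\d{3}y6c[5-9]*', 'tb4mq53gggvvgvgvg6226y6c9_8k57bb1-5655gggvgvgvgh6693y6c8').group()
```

'tb4mq53gggvvgvgvg6226y6c9'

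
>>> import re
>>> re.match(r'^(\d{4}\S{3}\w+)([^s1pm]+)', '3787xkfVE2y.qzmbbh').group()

'3787xkfVE2y.qz'

This matches anchored at the start of the string; then exactly 4 of a digit, then exactly 3 of a non-whitespace character, then one or more of a word character (captured); then one or more of any character except [s1pm] (captured).
`re.match` only tries the pattern at the start of the string.
The match spans [0:14] → '3787xkfVE2y.qz'.
Captured: group 1 = '3787xkfVE2y', group 2 = '.qz'.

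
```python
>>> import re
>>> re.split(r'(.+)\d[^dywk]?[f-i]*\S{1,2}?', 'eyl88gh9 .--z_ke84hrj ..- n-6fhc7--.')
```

Lazy quantifiers expand one character at a time until the remainder of the pattern can match.
The group in the pattern means `split` returns the separators' captures alongside the pieces.

['', 'eyl88gh9 .--z_ke84hrj ..- n-6fhc', '.']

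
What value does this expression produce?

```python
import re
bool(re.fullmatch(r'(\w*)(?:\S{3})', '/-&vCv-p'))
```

False

The pattern matches zero or more of a word character (captured); then exactly 3 of a non-whitespace character (non-capturing group).
For `fullmatch`, every character of the input must be accounted for by the pattern.
Here there's no way to consume every character, so the call returns None, and `bool(None)` is False.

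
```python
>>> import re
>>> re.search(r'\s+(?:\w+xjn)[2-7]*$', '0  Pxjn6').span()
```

(1, 8)

The pattern matches one or more of whitespace; then one or more of a word character, then the literal 'xjn' (non-capturing group); then zero or more of a character in [2-7]; then anchored at the end.
`re.search` scans for the first position where the pattern succeeds.
The match spans [1:8] → '  Pxjn6'.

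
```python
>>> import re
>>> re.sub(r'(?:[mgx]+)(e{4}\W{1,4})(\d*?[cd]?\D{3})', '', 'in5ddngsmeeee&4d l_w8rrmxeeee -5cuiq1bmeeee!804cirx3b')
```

'in5ddngsw8rr1b3b'

Pattern: one or more of one of [mgx] (non-capturing group); then exactly 4 of a literal 'e', then 1 to 4 of a non-word character (captured); then zero or more of a digit (lazy), then optionally one of [cd], then exactly 3 of a non-digit (captured).
Matches: at [8:19] → 'meeee&4d l_'; at [23:36] → 'mxeeee -5cuiq'; at [38:51] → 'meeee!804cirx'.
`sub` substitutes '' at each match site.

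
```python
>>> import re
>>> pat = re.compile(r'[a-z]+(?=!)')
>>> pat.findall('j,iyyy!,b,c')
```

['iyyy']

The `(?=…)`/`(?<=…)` assertion just peeks at neighbouring text; it doesn't advance the match position.
Matches: at [2:6] → 'iyyy'.
`findall` yields the raw match text (1 of them) because the pattern has no groups.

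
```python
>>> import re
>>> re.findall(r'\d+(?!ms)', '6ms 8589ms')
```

['858']

A negative assertion filters positions out without eating any characters.
Walking the string: at [4:7] → '858'.
Since nothing is captured, `findall` lists the 1 matched substring directly.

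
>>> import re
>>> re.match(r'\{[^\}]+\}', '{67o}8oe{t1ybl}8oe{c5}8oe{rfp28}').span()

(0, 5)

`re.match` only tries the pattern at the start of the string.
The match spans [0:5] → '{67o}'.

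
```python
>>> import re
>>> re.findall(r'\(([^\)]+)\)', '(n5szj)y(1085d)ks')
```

['n5szj', '1085d']

Because there's exactly one group, `findall` drops the full match and keeps group 1 from each hit.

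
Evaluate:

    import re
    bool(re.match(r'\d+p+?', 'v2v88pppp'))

`re.match` only tries the pattern at the start of the string.
Here the pattern fails at index 0, so the call returns None, and `bool(None)` is False.

False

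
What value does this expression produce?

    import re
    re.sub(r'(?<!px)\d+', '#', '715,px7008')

The negative lookaround is zero-width — it rules out positions where the adjacent text would match, without consuming anything.
Matches: at [0:3] → '715'; at [7:10] → '008'.
`sub` substitutes '#' at each match site.

'#,px7#'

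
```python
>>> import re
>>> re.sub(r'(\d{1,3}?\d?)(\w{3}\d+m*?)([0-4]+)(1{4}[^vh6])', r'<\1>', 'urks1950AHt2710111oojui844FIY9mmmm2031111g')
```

'urks1950AHt2710111oojui<844>'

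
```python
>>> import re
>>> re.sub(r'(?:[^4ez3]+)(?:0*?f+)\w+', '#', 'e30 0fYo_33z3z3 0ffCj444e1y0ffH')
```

Every occurrence is swapped for '#'.

'e3##'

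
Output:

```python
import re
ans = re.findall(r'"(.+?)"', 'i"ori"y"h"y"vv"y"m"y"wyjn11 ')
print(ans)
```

['ori', 'h', 'vv', 'm']

The `?` after the quantifier makes it lazy — it takes as little as possible before letting the rest of the pattern try.
Scanning left to right: at [1:6] match '"ori"', group 1 = 'ori'; at [7:10] match '"h"', group 1 = 'h'; at [11:15] match '"vv"', group 1 = 'vv'; at [16:19] match '"m"', group 1 = 'm'.
Because there's exactly one group, `findall` drops the full match and keeps group 1 from each hit.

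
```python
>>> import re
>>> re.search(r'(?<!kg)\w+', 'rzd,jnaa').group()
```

The negative lookahead/lookbehind blocks any match where the forbidden context is present.
The match spans [0:3] → 'rzd'.

'rzd'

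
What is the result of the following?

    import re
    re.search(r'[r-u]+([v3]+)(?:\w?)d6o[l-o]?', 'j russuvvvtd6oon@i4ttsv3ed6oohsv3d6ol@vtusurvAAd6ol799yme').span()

(2, 15)

The match spans [2:15] → 'russuvvvtd6oo'.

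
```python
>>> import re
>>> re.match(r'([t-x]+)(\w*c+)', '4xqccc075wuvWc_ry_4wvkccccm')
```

None

This matches one or more of a character in [t-x] (captured); then zero or more of a word character, then one or more of the literal 'c' (captured).
`match` is anchored at position 0; if the pattern doesn't fit there, it returns None.
Here the pattern fails at index 0, so the call returns None.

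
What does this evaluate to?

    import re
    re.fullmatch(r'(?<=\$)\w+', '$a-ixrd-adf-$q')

None

`fullmatch` succeeds only if the pattern covers the string from start to end.
Here the string isn't matched end-to-end, so the call returns None.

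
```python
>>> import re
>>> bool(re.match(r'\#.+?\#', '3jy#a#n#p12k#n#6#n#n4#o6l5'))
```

False

`re.match` only tries the pattern at the start of the string.
Here the pattern fails at index 0, so the call returns None, and `bool(None)` is False.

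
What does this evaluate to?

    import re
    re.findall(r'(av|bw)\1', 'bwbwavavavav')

A backreference is literal: `\1` must see the identical characters the first group matched.
Because there's exactly one group, `findall` drops the full match and keeps group 1 from each hit.

['bw', 'av', 'av']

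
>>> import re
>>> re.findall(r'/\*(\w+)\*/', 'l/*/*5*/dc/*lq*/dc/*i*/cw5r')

With a single group, `findall` returns only what that group captured — 3 items.

['5', 'lq', 'i']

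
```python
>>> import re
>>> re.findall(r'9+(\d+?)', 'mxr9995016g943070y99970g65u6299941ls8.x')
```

Lazy quantifiers expand one character at a time until the remainder of the pattern can match.
With a single group, `findall` returns only what that group captured — 4 items.

['5', '4', '7', '4']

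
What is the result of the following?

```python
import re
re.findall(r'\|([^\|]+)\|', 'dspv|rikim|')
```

Scanning left to right: at [4:11] match '|rikim|', group 1 = 'rikim'.
Because there's exactly one group, `findall` drops the full match and keeps group 1 from the one hit.

['rikim']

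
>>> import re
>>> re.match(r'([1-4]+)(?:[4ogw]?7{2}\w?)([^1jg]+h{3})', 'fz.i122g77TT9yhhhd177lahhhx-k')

None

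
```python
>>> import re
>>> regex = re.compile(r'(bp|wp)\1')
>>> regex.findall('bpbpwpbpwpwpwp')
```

['bp', 'wp']

`\1` is not a pattern — it's the concrete string captured by group 1, re-applied verbatim.
Matches: at [0:4] match 'bpbp', group 1 = 'bp'; at [8:12] match 'wpwp', group 1 = 'wp'.
One capturing group, so `findall` returns just the captured substring from each match — 2 in all.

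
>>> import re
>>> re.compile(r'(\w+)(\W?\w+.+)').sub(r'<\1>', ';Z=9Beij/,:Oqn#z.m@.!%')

The pattern matches one or more of a word character (captured); then optionally a non-word character, then one or more of a word character, then one or more of any character (captured).
Each match is replaced using the text its own group 1 captured.

';<Z>'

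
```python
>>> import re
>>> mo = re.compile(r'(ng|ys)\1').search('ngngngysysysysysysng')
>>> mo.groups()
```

('ng',)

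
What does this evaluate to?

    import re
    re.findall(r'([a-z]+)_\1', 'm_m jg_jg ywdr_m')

['m', 'jg']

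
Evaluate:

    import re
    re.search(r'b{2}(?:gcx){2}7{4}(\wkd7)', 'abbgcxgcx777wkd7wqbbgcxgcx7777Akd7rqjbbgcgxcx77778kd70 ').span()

(18, 34)

Pattern: exactly 2 of a literal 'b', then the literal 'gcx' repeated 2 times, then exactly 4 of a literal '7'; then a word character, then the literal 'kd7' (captured).
Unlike `match`, `search` isn't anchored — it looks for the pattern anywhere in the string.
The match spans [18:34] → 'bbgcxgcx7777Akd7'.
Captured: group 1 = 'Akd7'.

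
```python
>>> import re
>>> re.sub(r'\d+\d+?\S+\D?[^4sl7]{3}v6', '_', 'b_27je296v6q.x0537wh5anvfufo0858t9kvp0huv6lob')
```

'b__lob'

This matches one or more of a digit, then one or more of a digit (lazy); then one or more of a non-whitespace character; then optionally a non-digit, then exactly 3 of any character except [4sl7], then the literal 'v6'.
Matches: at [2:42] → '27je296v6q.x0537wh5anvfufo0858t9kvp0huv6'.
Each match is replaced by '_'.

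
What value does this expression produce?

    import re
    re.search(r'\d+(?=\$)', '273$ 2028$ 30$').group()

'273'

The lookaround is zero-width — it requires the adjacent text to match without consuming it, so the asserted text isn't part of the match.
The match spans [0:3] → '273'.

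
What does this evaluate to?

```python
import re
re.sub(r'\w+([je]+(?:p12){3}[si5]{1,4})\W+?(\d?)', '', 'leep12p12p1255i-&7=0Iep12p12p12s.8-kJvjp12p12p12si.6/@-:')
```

Pattern: one or more of a word character; then one or more of one of [je], then the literal 'p12' repeated 3 times, then 1 to 4 of one of [si5] (captured); then one or more of a non-word character (lazy); then optionally a digit (captured).
Matches: at [0:16] → 'leep12p12p1255i-'; at [19:34] → '0Iep12p12p12s.8'; at [35:52] → 'kJvjp12p12p12si.6'.
Each match is replaced by ''.

'&7=-/@-:'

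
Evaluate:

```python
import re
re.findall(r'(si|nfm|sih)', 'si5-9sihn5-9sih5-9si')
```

['si', 'si', 'si', 'si']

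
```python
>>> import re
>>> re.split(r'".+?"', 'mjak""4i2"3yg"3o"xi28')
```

A non-greedy quantifier consumes as few characters as it can — just enough that the remainder of the pattern still matches from where it stops; whatever follows it matches normally.
The string is cut at each match, leaving 3 pieces.

['mjak', '3yg', 'xi28']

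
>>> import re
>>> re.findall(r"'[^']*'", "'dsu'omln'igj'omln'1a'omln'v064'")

Scanning left to right: at [0:5] → "'dsu'"; at [9:14] → "'igj'"; at [18:22] → "'1a'"; at [26:32] → "'v064'".
Since nothing is captured, `findall` lists the 4 matched substrings directly.

["'dsu'", "'igj'", "'1a'", "'v064'"]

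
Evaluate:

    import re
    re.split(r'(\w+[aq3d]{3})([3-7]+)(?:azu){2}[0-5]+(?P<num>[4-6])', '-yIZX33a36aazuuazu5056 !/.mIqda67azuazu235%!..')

The pattern matches one or more of a word character, then exactly 3 of one of [aq3d] (captured); then one or more of a character in [3-7] (captured); then the literal 'azu' repeated 2 times, then one or more of a character in [0-5]; then a character in [4-6] (captured as 'num').
Matches to split on: at [26:42] → 'mIqda67azuazu235'.
With a capturing group present, the delimiter's captured portion is kept in the result list.

['-yIZX33a36aazuuazu5056 !/.', 'mIqda', '67', '5', '%!..']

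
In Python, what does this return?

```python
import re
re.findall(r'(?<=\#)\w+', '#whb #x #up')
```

The positive lookaround only admits positions where the adjacent text matches; those characters stay outside the span.
Since nothing is captured, `findall` lists the 3 matched substrings directly.

['whb', 'x', 'up']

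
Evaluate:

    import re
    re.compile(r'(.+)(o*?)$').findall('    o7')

[('    o7', '')]

This matches one or more of any character (captured); then zero or more of a literal 'o' (lazy) (captured); then anchored at the end.
Scanning left to right: at [0:6] match '    o7', groups = ('    o7', '').
`findall` packs the 2 group values into a tuple for every match.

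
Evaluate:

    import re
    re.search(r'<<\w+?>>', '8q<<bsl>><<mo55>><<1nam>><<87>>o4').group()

'<<bsl>>'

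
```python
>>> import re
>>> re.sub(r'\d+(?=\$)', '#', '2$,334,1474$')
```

'#$,334,#$'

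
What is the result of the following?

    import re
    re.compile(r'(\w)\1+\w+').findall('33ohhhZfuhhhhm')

['3']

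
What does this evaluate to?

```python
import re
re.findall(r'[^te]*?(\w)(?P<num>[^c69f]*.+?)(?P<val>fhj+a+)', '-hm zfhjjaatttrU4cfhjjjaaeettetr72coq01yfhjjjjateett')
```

[('h', 'm zfhjjaatttrU4c', 'fhjjjaa'), ('e', 'ettetr72coq01y', 'fhjjjja')]

Pattern: zero or more of any character except [te] (lazy); then a word character (captured); then zero or more of any character except [c69f], then one or more of any character (lazy) (captured as 'num'); then the literal 'fh', then one or more of the literal 'j', then one or more of a literal 'a' (captured as 'val').
Lazy quantifiers expand one character at a time until the remainder of the pattern can match.
Matches: at [0:25] match '-hm zfhjjaatttrU4cfhjjjaa', groups = ('h', 'm zfhjjaatttrU4c', 'fhjjjaa'); at [25:47] match 'eettetr72coq01yfhjjjja', groups = ('e', 'ettetr72coq01y', 'fhjjjja').
With 3 capturing groups, `findall` returns a 3-tuple per match.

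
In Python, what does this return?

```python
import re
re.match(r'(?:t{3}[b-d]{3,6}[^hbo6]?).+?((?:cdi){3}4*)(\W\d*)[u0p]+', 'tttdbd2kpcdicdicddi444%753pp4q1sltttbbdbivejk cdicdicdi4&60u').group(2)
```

'&60'

This matches exactly 3 of a literal 't', then 3 to 6 of a character in [b-d], then optionally any character except [hbo6] (non-capturing group); then one or more of any character (lazy); then the literal 'cdi' repeated 3 times, then zero or more of the literal '4' (captured); then a non-word character, then zero or more of a digit (captured); then one or more of one of [u0p].
`re.match` won't scan ahead — the pattern has to work from the very first character.
The match spans [0:60] → 'tttdbd2kpcdicdicddi444%753pp4q1sltttbbdbivejk cdicdicdi4&60u'.
Captured: group 1 = 'cdicdicdi4', group 2 = '&60'.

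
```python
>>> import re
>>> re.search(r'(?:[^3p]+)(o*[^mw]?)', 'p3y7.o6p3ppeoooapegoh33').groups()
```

The match spans [2:8] → 'y7.o6p'.
Captured: group 1 = 'p'.

('p',)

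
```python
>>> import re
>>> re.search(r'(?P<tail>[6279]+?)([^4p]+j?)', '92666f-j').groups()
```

('9', '2666f-j')

This matches one or more of one of [6279] (lazy) (captured as 'tail'); then one or more of any character except [4p], then optionally the literal 'j' (captured).
Lazy quantifiers expand one character at a time until the remainder of the pattern can match.
`re.search` tries every starting position until one works.
The match spans [0:8] → '92666f-j'.
Captured: group 1 = '9', group 2 = '2666f-j'.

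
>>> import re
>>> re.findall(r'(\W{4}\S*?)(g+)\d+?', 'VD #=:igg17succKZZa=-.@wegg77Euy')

Lazy quantifiers expand one character at a time until the remainder of the pattern can match.
Multiple groups make `findall` return tuples — one 2-tuple for each match.

[(' #=:i', 'gg'), ('=-.@we', 'gg')]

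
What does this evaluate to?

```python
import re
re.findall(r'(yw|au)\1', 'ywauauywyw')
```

['au', 'yw']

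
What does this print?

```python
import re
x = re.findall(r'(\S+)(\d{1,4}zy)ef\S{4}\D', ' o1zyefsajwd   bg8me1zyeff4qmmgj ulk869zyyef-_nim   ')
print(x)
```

Pattern: one or more of a non-whitespace character (captured); then 1 to 4 of a digit, then the literal 'zy' (captured); then the literal 'ef', then exactly 4 of a non-whitespace character, then a non-digit.
Matches: at [1:12] match 'o1zyefsajwd', groups = ('o', '1zy'); at [15:30] match 'bg8me1zyeff4qmm', groups = ('bg8me', '1zy').
`findall` packs the 2 group values into a tuple for every match.

[('o', '1zy'), ('bg8me', '1zy')]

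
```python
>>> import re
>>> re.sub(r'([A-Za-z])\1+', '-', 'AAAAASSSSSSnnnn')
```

The backreference `\1` re-matches whatever the first group consumed, character for character.
Matches: at [0:5] → 'AAAAA'; at [5:11] → 'SSSSSS'; at [11:15] → 'nnnn'.
`sub` substitutes '-' at each match site.

'---'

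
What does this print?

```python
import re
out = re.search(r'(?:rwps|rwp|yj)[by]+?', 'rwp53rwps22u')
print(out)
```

None

Here the pattern never matches, so the call returns None.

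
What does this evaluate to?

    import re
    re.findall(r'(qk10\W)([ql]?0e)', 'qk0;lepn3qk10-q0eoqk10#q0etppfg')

Pattern: the literal 'qk', then the literal '10', then a non-word character (captured); then optionally one of [ql], then the literal '0e' (captured).
Multiple groups make `findall` return tuples — one 2-tuple for each match.

[('qk10-', 'q0e'), ('qk10#', 'q0e')]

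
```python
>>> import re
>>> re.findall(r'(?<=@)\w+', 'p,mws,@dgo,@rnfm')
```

Because the assertion is zero-width, the text it checks is not consumed and won't appear in the result.
Scanning left to right: at [7:10] → 'dgo'; at [12:16] → 'rnfm'.
With no groups in the pattern, `findall` gives back each whole match — 2 here.

['dgo', 'rnfm']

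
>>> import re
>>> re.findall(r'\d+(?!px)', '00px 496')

['0', '496']

A negative assertion filters positions out without eating any characters.
`findall` yields the raw match text (2 of them) because the pattern has no groups.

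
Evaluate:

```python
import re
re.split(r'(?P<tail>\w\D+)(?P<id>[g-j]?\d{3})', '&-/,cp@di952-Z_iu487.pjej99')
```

This matches a word character, then one or more of a non-digit (captured as 'tail'); then optionally a character in [g-j], then exactly 3 of a digit (captured as 'id').
With a capturing group present, the delimiter's captured portion is kept in the result list.

['&-/,', 'cp@di', '952', '-', 'Z_iu', '487', '.pjej99']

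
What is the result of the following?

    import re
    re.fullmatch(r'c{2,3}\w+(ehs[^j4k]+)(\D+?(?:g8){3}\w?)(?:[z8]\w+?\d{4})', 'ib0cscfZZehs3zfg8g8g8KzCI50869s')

This matches 2 to 3 of a literal 'c', then one or more of a word character; then the literal 'ehs', then one or more of any character except [j4k] (captured); then one or more of a non-digit (lazy), then the literal 'g8' repeated 3 times, then optionally a word character (captured); then one of [z8], then one or more of a word character (lazy), then exactly 4 of a digit (non-capturing group).
For `fullmatch`, every character of the input must be accounted for by the pattern.
Here there's no way to consume every character, so the call returns None.

None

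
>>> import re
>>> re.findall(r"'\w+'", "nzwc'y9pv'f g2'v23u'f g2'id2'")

With no groups in the pattern, `findall` gives back each whole match — 3 here.

["'y9pv'", "'v23u'", "'id2'"]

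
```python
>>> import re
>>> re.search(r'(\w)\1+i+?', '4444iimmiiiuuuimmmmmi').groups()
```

('4',)

The match spans [0:5] → '4444i'.
Captured: group 1 = '4'.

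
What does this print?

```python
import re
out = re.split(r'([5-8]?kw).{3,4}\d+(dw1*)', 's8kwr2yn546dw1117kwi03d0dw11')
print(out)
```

The pattern matches optionally a character in [5-8], then the literal 'kw' (captured); then 3 to 4 of any character, then one or more of a digit; then the literal 'dw', then zero or more of the literal '1' (captured).
Matches to split on: at [1:16] → '8kwr2yn546dw111'; at [16:28] → '7kwi03d0dw11'.
The group in the pattern means `split` returns the separators' captures alongside the pieces.

['s', '8kw', 'dw111', '', '7kw', 'dw11', '']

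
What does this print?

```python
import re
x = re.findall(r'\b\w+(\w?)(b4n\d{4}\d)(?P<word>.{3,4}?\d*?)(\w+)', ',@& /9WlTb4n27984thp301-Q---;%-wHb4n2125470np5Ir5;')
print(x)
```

The pattern matches a word boundary (`\b`, zero-width); then one or more of a word character; then optionally a word character (captured); then the literal 'b4n', then exactly 4 of a digit, then a digit (captured); then 3 to 4 of any character (lazy), then zero or more of a digit (lazy) (captured as 'word'); then one or more of a word character (captured).
A `+?`/`*?`/`{m,n}?` starts at its minimum and grows only as far as needed for what follows to match.
Walking the string: at [5:23] match '9WlTb4n27984thp301', groups = ('', 'b4n27984', 'thp', '301'); at [31:49] match 'wHb4n2125470np5Ir5', groups = ('', 'b4n21254', '70n', 'p5Ir5').
With 4 capturing groups, `findall` returns a 4-tuple per match.

[('', 'b4n27984', 'thp', '301'), ('', 'b4n21254', '70n', 'p5Ir5')]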